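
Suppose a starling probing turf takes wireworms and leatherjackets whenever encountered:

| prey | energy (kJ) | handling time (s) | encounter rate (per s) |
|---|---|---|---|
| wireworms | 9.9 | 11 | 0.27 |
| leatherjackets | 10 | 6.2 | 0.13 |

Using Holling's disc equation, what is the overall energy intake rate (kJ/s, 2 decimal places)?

0.83 kJ/s

R = Σλ_iE_i / (1 + Σλ_ih_i)
Numerator: 0.27×9.9 + 0.13×10 = 3.973
Denominator: 1 + 0.27×11 + 0.13×6.2 = 4.776
R = 3.973/4.776 = 0.8319 kJ/s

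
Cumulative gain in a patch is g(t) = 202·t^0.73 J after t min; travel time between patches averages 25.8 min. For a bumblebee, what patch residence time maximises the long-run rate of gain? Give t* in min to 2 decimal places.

Optimal t* satisfies g'(t*) = g(t*)/(T + t*).
g'(t) = 0.73·202·t^-0.27. Setting 0.73·202·t^-0.27 = 202·t^0.73/(25.8+t) gives 0.73(25.8+t) = t, so 0.27·t = 0.73×25.8.
t* = 0.73×25.8/0.27 = 69.76 min.

69.76 min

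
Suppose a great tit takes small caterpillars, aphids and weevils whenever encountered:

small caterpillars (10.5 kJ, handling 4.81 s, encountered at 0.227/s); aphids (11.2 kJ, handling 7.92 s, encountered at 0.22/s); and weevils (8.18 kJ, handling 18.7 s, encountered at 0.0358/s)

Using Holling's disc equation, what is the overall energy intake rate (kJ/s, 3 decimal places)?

Energy encountered per unit search time: 0.227×10.5 + 0.22×11.2 + 0.0358×8.18 = 5.14 kJ/s.
Handling time per unit search time: 0.227×4.81 + 0.22×7.92 + 0.0358×18.7 = 3.504.
Rate = 5.14/(1 + 3.504) = 1.141 kJ/s.

1.141 kJ/s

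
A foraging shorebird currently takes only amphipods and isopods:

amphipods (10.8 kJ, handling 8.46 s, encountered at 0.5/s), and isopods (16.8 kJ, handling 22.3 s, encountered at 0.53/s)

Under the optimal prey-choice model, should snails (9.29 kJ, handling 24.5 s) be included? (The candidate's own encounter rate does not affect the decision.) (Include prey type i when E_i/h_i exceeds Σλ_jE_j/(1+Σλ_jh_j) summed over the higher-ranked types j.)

No

Current rate: (0.5×10.8 + 0.53×16.8)/(1 + 0.5×8.46 + 0.53×22.3) = 0.839 kJ/s.
snails: E/h = 9.29/24.5 = 0.3792 kJ/s.
0.3792 < 0.839, so adding snails would lower the average — exclude it.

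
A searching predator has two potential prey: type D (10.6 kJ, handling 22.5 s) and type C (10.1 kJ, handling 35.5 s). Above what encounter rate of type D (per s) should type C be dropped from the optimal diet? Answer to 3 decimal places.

0.068 per s

Drop type C once their profitability E₂/h₂ falls below the rate achievable on type D alone: E₂/h₂ = λE₁/(1 + λh₁).
Solve for λ: λE₁h₂ = E₂(1 + λh₁) → λ(E₁h₂ − E₂h₁) = E₂ → λ = E₂/(E₁h₂ − E₂h₁).
λ = 10.1/(10.6×35.5 − 10.1×22.5) = 10.1/149.1 = 0.06776 per s.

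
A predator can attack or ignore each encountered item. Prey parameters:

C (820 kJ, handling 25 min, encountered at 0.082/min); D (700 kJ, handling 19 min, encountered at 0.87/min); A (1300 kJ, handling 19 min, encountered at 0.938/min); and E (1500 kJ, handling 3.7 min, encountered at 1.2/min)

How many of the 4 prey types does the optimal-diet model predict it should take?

E/h in descending order: E 405, A 68.4, D 36.8, C 32.8 kJ/min. The optimal diet is the largest prefix of this list for which every included type satisfies E_i/h_i > R on the types above it.
Rate on top 1: 330.9. A: 68.4 < 330.9 → exclude; stop.
Optimal diet: E — 1 of 4 types.

1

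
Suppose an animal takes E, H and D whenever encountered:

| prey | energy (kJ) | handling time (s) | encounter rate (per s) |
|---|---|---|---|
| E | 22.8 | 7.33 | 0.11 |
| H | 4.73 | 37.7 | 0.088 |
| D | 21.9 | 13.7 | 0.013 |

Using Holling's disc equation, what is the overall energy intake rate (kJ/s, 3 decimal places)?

R = (0.11×22.8 + 0.088×4.73 + 0.013×21.9) / (1 + 0.11×7.33 + 0.088×37.7 + 0.013×13.7) = 3.209/5.302 = 0.6052 kJ/s.

0.605 kJ/s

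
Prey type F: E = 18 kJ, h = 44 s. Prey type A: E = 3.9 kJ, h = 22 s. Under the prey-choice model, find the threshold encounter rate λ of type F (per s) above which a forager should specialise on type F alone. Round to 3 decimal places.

0.017 per s

Drop type A once their profitability E₂/h₂ falls below the rate achievable on type F alone: E₂/h₂ = λE₁/(1 + λh₁).
Solve for λ: λE₁h₂ = E₂(1 + λh₁) → λ(E₁h₂ − E₂h₁) = E₂ → λ = E₂/(E₁h₂ − E₂h₁).
λ = 3.9/(18×22 − 3.9×44) = 3.9/224.4 = 0.01738 per s.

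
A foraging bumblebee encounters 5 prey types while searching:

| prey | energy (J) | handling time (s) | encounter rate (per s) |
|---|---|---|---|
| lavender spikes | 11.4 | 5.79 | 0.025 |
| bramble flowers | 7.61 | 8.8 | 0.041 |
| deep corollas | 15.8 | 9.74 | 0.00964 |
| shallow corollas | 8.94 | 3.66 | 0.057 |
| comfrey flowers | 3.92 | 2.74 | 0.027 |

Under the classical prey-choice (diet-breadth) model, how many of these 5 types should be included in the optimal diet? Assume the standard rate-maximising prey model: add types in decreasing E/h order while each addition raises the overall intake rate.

Rank by E/h (J/s): shallow corollas 2.44, lavender spikes 1.97, deep corollas 1.62, comfrey flowers 1.43, bramble flowers 0.865. Include each in turn until the next type's E/h falls below the running intake rate.
Rate on top 1: 0.4216. lavender spikes: 1.97 > 0.4216 → include.
Rate on top 2: 0.5871. deep corollas: 1.62 > 0.5871 → include.
Rate on top 3: 0.6543. comfrey flowers: 1.43 > 0.6543 → include.
Rate on top 4: 0.692. bramble flowers: 0.865 > 0.692 → include.
Optimal diet: shallow corollas, lavender spikes, deep corollas, comfrey flowers, bramble flowers — 5 of 5 types.

5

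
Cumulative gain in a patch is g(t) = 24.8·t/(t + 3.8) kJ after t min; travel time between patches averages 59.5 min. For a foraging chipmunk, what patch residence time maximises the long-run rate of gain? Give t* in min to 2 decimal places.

Maximise g(t)/(T+t): set derivative to zero → g'(t)(T+t) = g(t).
g'(t) = 24.8·3.8/(t + 3.8)². Setting 24.8·3.8/(t+3.8)² = 24.8t/[(t+3.8)(59.5+t)] gives 3.8(59.5+t) = t(t+3.8), so t² = 3.8×59.5 = 226.1.
t* = √226.1 = 15.04 min.

15.04 min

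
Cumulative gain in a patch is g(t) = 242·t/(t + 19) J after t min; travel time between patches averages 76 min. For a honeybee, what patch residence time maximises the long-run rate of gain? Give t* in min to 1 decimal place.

38.0 min

Optimal t* satisfies g'(t*) = g(t*)/(T + t*).
g'(t) = 242·19/(t + 19)². Setting 242·19/(t+19)² = 242t/[(t+19)(76+t)] gives 19(76+t) = t(t+19), so t² = 19×76 = 1444.
t* = √1444 = 38 min.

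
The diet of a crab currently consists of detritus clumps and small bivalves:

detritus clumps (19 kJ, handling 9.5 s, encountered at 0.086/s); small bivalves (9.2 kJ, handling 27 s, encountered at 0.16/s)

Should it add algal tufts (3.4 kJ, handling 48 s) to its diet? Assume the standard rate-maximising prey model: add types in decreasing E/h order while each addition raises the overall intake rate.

On detritus clumps and small bivalves alone, R = ΣλE/(1+Σλh) = 3.106/6.137 = 0.5061 kJ/s.
Profitability of algal tufts: 3.4/48 = 0.07083 kJ/s.
Since 0.07083 < R, time spent handling algal tufts is better spent searching.

No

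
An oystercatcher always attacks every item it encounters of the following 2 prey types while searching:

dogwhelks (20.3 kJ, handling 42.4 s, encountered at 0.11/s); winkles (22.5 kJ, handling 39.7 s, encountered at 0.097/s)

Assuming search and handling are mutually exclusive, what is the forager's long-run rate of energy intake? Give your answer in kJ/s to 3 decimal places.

Energy encountered per unit search time: 0.11×20.3 + 0.097×22.5 = 4.415 kJ/s.
Handling time per unit search time: 0.11×42.4 + 0.097×39.7 = 8.515.
Rate = 4.415/(1 + 8.515) = 0.4641 kJ/s.

0.464 kJ/s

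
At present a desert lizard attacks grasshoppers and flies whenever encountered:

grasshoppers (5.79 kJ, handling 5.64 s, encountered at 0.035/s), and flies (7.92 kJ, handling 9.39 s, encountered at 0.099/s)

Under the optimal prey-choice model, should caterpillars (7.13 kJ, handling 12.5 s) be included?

Yes

On grasshoppers and flies alone, R = ΣλE/(1+Σλh) = 0.9867/2.127 = 0.4639 kJ/s.
caterpillars: E/h = 7.13/12.5 = 0.5704 kJ/s.
Since 0.5704 > R, including caterpillars increases the long-run rate.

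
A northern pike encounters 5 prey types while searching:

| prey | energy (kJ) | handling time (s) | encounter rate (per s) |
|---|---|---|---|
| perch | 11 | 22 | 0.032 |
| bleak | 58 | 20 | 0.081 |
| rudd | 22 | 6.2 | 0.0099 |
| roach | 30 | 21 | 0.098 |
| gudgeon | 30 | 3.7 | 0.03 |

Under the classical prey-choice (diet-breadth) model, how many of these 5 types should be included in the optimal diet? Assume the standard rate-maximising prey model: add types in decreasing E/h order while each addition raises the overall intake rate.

Rank by E/h (kJ/s): gudgeon 8.11, rudd 3.55, bleak 2.9, roach 1.43, perch 0.5. Include each in turn until the next type's E/h falls below the running intake rate.
Rate on top 1: 0.8101. rudd: 3.55 > 0.8101 → include.
Rate on top 2: 0.9534. bleak: 2.9 > 0.9534 → include.
Rate on top 3: 2.083. roach: 1.43 < 2.083 → exclude; stop.
Optimal diet: gudgeon, rudd, bleak — 3 of 5 types.

3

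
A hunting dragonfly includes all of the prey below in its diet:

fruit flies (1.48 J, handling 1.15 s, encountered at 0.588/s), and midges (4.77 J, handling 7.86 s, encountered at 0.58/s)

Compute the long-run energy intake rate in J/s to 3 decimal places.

R = (0.588×1.48 + 0.58×4.77) / (1 + 0.588×1.15 + 0.58×7.86) = 3.637/6.235 = 0.5833 J/s.

0.583 J/s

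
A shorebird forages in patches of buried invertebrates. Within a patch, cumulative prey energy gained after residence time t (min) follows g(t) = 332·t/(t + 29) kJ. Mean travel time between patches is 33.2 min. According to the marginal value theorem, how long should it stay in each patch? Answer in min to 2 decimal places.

31.03 min

Optimal t* satisfies g'(t*) = g(t*)/(T + t*).
g'(t) = 332·29/(t + 29)². Setting 332·29/(t+29)² = 332t/[(t+29)(33.2+t)] gives 29(33.2+t) = t(t+29), so t² = 29×33.2 = 962.8.
t* = √962.8 = 31.03 min.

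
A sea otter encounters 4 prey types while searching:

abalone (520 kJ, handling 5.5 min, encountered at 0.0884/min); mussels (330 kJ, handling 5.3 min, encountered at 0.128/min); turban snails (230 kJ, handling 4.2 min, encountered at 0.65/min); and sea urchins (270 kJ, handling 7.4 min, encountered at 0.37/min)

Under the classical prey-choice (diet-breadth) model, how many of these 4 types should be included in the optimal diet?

3

Profitabilities (E/h, kJ/min): abalone 94.5, mussels 62.3, turban snails 54.8, sea urchins 36.5. Add prey in this order while the next type's profitability exceeds the intake rate on those already taken.
Rate on top 1: 30.93. mussels: 62.3 > 30.93 → include.
Rate on top 2: 40.75. turban snails: 54.8 > 40.75 → include.
Rate on top 3: 48.57. sea urchins: 36.5 < 48.57 → exclude; stop.
Optimal diet: abalone, mussels, turban snails — 3 of 4 types.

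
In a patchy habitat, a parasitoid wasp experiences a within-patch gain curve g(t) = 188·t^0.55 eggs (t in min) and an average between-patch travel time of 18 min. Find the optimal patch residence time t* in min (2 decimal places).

22.00 min

Optimal t* satisfies g'(t*) = g(t*)/(T + t*).
g'(t) = 0.55·188·t^-0.45. Setting 0.55·188·t^-0.45 = 188·t^0.55/(18+t) gives 0.55(18+t) = t, so 0.45·t = 0.55×18.
t* = 0.55×18/0.45 = 22 min.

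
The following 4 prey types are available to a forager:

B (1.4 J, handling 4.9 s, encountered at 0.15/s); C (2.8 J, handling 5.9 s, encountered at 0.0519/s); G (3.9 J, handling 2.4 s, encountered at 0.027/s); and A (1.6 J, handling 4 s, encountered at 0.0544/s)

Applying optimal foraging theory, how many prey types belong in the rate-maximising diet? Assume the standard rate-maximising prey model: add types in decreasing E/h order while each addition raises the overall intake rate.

E/h in descending order: G 1.62, C 0.475, A 0.4, B 0.286 J/s. The optimal diet is the largest prefix of this list for which every included type satisfies E_i/h_i > R on the types above it.
Rate on top 1: 0.09889. C: 0.475 > 0.09889 → include.
Rate on top 2: 0.1828. A: 0.4 > 0.1828 → include.
Rate on top 3: 0.2126. B: 0.286 > 0.2126 → include.
Optimal diet: G, C, A, B — 4 of 4 types.

4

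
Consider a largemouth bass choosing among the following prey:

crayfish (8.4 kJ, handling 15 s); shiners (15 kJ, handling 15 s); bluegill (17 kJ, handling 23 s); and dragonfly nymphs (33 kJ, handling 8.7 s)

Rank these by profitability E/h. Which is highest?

dragonfly nymphs

In descending order of E/h:
dragonfly nymphs: 33/8.7 = 3.79 kJ/s
shiners: 15/15 = 1 kJ/s
bluegill: 17/23 = 0.739 kJ/s
crayfish: 8.4/15 = 0.56 kJ/s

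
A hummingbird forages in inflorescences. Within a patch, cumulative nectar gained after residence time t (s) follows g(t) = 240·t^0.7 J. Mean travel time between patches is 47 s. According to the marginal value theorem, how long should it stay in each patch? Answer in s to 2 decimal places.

109.67 s

Optimal t* satisfies g'(t*) = g(t*)/(T + t*).
g'(t) = 0.7·240·t^-0.3. Setting 0.7·240·t^-0.3 = 240·t^0.7/(47+t) gives 0.7(47+t) = t, so 0.30·t = 0.7×47.
t* = 0.7×47/0.30 = 109.7 s.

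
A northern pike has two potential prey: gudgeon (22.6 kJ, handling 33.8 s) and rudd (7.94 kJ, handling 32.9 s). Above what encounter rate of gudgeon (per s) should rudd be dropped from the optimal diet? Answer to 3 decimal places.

The zero-one rule: include rudd iff E₂/h₂ > λE₁/(1+λh₁). Equality gives the switch point.
λE₁h₂ = E₂ + λE₂h₁ ⇒ λ = E₂/(E₁h₂ − E₂h₁) = 7.94/(743.5 − 268.4) = 0.01671 per s.

0.017 per s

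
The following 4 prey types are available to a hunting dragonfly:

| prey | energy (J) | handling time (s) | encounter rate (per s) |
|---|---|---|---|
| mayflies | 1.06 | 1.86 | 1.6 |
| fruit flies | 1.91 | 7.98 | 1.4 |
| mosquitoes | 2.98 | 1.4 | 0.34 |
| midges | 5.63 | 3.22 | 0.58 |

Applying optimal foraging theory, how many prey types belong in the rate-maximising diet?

Rank by E/h (J/s): mosquitoes 2.13, midges 1.75, mayflies 0.57, fruit flies 0.239. Include each in turn until the next type's E/h falls below the running intake rate.
Rate on top 1: 0.6864. midges: 1.75 > 0.6864 → include.
Rate on top 2: 1.28. mayflies: 0.57 < 1.28 → exclude; stop.
Optimal diet: mosquitoes, midges — 2 of 4 types.

2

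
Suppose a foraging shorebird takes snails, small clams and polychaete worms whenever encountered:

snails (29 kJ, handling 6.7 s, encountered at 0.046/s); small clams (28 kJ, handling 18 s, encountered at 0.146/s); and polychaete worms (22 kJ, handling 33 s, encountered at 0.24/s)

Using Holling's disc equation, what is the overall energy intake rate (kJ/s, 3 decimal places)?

0.903 kJ/s

R = (0.046×29 + 0.146×28 + 0.24×22) / (1 + 0.046×6.7 + 0.146×18 + 0.24×33) = 10.7/11.86 = 0.9027 kJ/s.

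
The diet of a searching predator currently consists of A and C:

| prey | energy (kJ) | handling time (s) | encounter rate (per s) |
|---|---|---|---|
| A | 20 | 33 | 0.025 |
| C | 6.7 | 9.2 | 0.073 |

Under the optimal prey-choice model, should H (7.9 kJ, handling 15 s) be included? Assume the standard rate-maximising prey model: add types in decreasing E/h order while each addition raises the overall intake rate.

Yes

Intake rate on the current diet: R = (0.025×20 + 0.073×6.7) / (1 + 0.025×33 + 0.073×9.2) = 0.9891/2.497 = 0.3962 kJ/s.
Profitability of H: 7.9/15 = 0.5267 kJ/s.
Since 0.5267 > R, including H increases the long-run rate.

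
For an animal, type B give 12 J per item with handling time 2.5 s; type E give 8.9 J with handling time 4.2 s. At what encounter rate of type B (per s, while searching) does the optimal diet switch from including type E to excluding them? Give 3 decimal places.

0.316 per s

Drop type E once their profitability E₂/h₂ falls below the rate achievable on type B alone: E₂/h₂ = λE₁/(1 + λh₁).
Solve for λ: λE₁h₂ = E₂(1 + λh₁) → λ(E₁h₂ − E₂h₁) = E₂ → λ = E₂/(E₁h₂ − E₂h₁).
λ = 8.9/(12×4.2 − 8.9×2.5) = 8.9/28.15 = 0.3162 per s.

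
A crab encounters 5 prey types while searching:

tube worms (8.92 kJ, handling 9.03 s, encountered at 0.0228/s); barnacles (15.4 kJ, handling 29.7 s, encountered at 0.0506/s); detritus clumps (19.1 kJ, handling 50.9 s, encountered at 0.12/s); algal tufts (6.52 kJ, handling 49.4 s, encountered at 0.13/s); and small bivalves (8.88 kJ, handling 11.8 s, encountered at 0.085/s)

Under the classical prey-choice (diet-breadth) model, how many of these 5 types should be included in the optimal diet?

Profitabilities (E/h, kJ/s): tube worms 0.988, small bivalves 0.753, barnacles 0.519, detritus clumps 0.375, algal tufts 0.132. Add prey in this order while the next type's profitability exceeds the intake rate on those already taken.
Rate on top 1: 0.1687. small bivalves: 0.753 > 0.1687 → include.
Rate on top 2: 0.4338. barnacles: 0.519 > 0.4338 → include.
Rate on top 3: 0.4681. detritus clumps: 0.375 < 0.4681 → exclude; stop.
Optimal diet: tube worms, small bivalves, barnacles — 3 of 5 types.

3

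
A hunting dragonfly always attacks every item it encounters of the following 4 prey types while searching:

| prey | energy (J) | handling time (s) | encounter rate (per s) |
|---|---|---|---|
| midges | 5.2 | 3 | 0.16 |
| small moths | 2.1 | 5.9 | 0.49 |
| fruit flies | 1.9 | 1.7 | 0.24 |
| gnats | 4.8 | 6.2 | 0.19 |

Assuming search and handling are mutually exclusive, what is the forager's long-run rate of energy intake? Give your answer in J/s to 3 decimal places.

Energy encountered per unit search time: 0.16×5.2 + 0.49×2.1 + 0.24×1.9 + 0.19×4.8 = 3.229 J/s.
Handling time per unit search time: 0.16×3 + 0.49×5.9 + 0.24×1.7 + 0.19×6.2 = 4.957.
Rate = 3.229/(1 + 4.957) = 0.5421 J/s.

0.542 J/s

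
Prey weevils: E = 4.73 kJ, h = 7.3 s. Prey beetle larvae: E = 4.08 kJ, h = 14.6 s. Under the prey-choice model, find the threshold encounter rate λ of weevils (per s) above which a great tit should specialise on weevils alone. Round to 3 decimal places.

0.104 per s

The zero-one rule: include beetle larvae iff E₂/h₂ > λE₁/(1+λh₁). Equality gives the switch point.
λE₁h₂ = E₂ + λE₂h₁ ⇒ λ = E₂/(E₁h₂ − E₂h₁) = 4.08/(69.06 − 29.78) = 0.1039 per s.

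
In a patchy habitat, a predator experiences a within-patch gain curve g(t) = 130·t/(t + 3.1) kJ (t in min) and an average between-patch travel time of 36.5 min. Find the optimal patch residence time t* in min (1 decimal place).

10.6 min

Maximise g(t)/(T+t): set derivative to zero → g'(t)(T+t) = g(t).
g'(t) = 130·3.1/(t + 3.1)². Setting 130·3.1/(t+3.1)² = 130t/[(t+3.1)(36.5+t)] gives 3.1(36.5+t) = t(t+3.1), so t² = 3.1×36.5 = 113.2.
t* = √113.2 = 10.64 min.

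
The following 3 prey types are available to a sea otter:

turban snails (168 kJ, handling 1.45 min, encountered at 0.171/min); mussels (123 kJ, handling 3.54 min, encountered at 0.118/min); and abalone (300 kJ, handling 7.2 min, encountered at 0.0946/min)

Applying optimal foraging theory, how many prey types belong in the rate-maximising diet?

Profitabilities (E/h, kJ/min): turban snails 116, abalone 41.7, mussels 34.7. Add prey in this order while the next type's profitability exceeds the intake rate on those already taken.
Rate on top 1: 23.02. abalone: 41.7 > 23.02 → include.
Rate on top 2: 29.6. mussels: 34.7 > 29.6 → include.
Optimal diet: turban snails, abalone, mussels — 3 of 3 types.

3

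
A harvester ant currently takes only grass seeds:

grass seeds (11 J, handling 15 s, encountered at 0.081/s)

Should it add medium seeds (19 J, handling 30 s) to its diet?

Current rate: (0.081×11)/(1 + 0.081×15) = 0.4023 J/s.
medium seeds: E/h = 19/30 = 0.6333 J/s.
0.6333 > 0.4023, so adding medium seeds raises the average — include it.

Yes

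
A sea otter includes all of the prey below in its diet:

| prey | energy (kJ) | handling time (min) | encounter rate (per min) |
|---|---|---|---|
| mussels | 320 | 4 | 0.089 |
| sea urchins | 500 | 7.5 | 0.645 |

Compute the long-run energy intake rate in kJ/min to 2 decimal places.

56.67 kJ/min

R = (0.089×320 + 0.645×500) / (1 + 0.089×4 + 0.645×7.5) = 351/6.194 = 56.67 kJ/min.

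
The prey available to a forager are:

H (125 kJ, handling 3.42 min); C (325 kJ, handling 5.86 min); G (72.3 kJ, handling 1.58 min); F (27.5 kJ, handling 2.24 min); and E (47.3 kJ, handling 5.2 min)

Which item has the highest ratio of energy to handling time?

C

Profitability E/h (kJ/min): H = 125/3.42 = 36.5, C = 325/5.86 = 55.5, G = 72.3/1.58 = 45.8, F = 27.5/2.24 = 12.3, E = 47.3/5.2 = 9.1.
Ranked: C > G > H > F > E.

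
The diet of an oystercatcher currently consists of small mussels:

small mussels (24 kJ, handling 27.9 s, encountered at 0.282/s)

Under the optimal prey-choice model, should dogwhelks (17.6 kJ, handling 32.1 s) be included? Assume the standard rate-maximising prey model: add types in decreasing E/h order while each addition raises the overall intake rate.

On small mussels alone, R = ΣλE/(1+Σλh) = 6.768/8.868 = 0.7632 kJ/s.
Profitability of dogwhelks: 17.6/32.1 = 0.5483 kJ/s.
0.5483 < 0.7632, so adding dogwhelks would lower the average — exclude it.

No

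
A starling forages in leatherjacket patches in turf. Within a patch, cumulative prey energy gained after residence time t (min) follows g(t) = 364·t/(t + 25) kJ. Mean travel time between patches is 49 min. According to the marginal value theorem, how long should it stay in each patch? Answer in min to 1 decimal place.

Optimal t* satisfies g'(t*) = g(t*)/(T + t*).
g'(t) = 364·25/(t + 25)². Setting 364·25/(t+25)² = 364t/[(t+25)(49+t)] gives 25(49+t) = t(t+25), so t² = 25×49 = 1225.
t* = √1225 = 35 min.

35.0 min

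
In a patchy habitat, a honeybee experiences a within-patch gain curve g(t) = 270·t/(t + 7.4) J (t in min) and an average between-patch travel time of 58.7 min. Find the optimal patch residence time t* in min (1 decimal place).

Optimal t* satisfies g'(t*) = g(t*)/(T + t*).
g'(t) = 270·7.4/(t + 7.4)². Setting 270·7.4/(t+7.4)² = 270t/[(t+7.4)(58.7+t)] gives 7.4(58.7+t) = t(t+7.4), so t² = 7.4×58.7 = 434.4.
t* = √434.4 = 20.84 min.

20.8 min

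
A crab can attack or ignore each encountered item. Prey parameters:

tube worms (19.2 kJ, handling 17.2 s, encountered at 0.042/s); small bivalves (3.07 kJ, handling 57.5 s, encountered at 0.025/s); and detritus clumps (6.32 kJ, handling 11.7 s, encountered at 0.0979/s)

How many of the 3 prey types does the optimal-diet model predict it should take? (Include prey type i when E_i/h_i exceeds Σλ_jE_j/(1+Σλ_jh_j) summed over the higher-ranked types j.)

2

E/h in descending order: tube worms 1.12, detritus clumps 0.54, small bivalves 0.0534 kJ/s. The optimal diet is the largest prefix of this list for which every included type satisfies E_i/h_i > R on the types above it.
Rate on top 1: 0.4682. detritus clumps: 0.54 > 0.4682 → include.
Rate on top 2: 0.4969. small bivalves: 0.0534 < 0.4969 → exclude; stop.
Optimal diet: tube worms, detritus clumps — 2 of 3 types.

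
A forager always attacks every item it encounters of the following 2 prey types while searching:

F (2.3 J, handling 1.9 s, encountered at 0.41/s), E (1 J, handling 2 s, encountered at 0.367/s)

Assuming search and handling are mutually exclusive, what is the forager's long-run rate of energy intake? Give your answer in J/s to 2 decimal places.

R = (0.41×2.3 + 0.367×1) / (1 + 0.41×1.9 + 0.367×2) = 1.31/2.513 = 0.5213 J/s.

0.52 J/s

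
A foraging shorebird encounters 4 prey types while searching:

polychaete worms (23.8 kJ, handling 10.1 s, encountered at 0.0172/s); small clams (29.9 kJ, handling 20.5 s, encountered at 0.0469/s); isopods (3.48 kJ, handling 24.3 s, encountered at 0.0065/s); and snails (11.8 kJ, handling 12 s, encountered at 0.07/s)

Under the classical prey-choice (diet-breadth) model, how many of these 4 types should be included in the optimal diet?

3

E/h in descending order: polychaete worms 2.36, small clams 1.46, snails 0.983, isopods 0.143 kJ/s. The optimal diet is the largest prefix of this list for which every included type satisfies E_i/h_i > R on the types above it.
Rate on top 1: 0.3488. small clams: 1.46 > 0.3488 → include.
Rate on top 2: 0.8485. snails: 0.983 > 0.8485 → include.
Rate on top 3: 0.8866. isopods: 0.143 < 0.8866 → exclude; stop.
Optimal diet: polychaete worms, small clams, snails — 3 of 4 types.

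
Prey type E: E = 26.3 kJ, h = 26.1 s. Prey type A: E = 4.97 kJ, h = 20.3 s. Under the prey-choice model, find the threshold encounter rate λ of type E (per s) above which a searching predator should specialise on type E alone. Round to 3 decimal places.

At the threshold, the rate on type E alone equals the profitability of type A: λ·26.3/(1 + λ·26.1) = 4.97/20.3 = 0.2448.
Rearranging, λ(26.3 − 0.2448×26.1) = 0.2448, so λ = 0.2448/19.91 = 0.0123 per s.

0.012 per s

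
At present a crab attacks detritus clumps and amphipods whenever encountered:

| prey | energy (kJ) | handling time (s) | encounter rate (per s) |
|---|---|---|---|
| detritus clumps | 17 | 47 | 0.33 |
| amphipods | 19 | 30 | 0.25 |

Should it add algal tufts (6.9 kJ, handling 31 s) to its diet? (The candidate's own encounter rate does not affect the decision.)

No

Current rate: (0.33×17 + 0.25×19)/(1 + 0.33×47 + 0.25×30) = 0.4315 kJ/s.
Profitability of algal tufts: 6.9/31 = 0.2226 kJ/s.
0.2226 < 0.4315, so adding algal tufts would lower the average — exclude it.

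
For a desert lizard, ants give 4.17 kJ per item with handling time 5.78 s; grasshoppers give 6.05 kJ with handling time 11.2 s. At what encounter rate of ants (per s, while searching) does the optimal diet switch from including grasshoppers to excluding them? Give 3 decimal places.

Drop grasshoppers once their profitability E₂/h₂ falls below the rate achievable on ants alone: E₂/h₂ = λE₁/(1 + λh₁).
Solve for λ: λE₁h₂ = E₂(1 + λh₁) → λ(E₁h₂ − E₂h₁) = E₂ → λ = E₂/(E₁h₂ − E₂h₁).
λ = 6.05/(4.17×11.2 − 6.05×5.78) = 6.05/11.73 = 0.5156 per s.

0.516 per s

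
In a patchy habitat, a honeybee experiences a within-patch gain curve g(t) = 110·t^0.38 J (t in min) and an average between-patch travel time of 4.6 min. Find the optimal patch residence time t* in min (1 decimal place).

2.8 min

Optimal t* satisfies g'(t*) = g(t*)/(T + t*).
g'(t) = 0.38·110·t^-0.62. Setting 0.38·110·t^-0.62 = 110·t^0.38/(4.6+t) gives 0.38(4.6+t) = t, so 0.62·t = 0.38×4.6.
t* = 0.38×4.6/0.62 = 2.819 min.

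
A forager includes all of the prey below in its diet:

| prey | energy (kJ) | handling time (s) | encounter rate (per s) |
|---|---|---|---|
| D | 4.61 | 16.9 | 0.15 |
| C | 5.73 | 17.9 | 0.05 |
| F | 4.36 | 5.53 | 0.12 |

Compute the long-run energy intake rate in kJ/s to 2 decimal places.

0.29 kJ/s

R = Σλ_iE_i / (1 + Σλ_ih_i)
Numerator: 0.15×4.61 + 0.05×5.73 + 0.12×4.36 = 1.501
Denominator: 1 + 0.15×16.9 + 0.05×17.9 + 0.12×5.53 = 5.094
R = 1.501/5.094 = 0.2947 kJ/s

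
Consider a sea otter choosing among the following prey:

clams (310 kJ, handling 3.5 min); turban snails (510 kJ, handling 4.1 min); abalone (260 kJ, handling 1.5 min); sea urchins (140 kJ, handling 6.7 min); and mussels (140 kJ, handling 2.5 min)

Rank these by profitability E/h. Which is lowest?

sea urchins

Profitability E/h (kJ/min): clams = 310/3.5 = 88.6, turban snails = 510/4.1 = 124, abalone = 260/1.5 = 173, sea urchins = 140/6.7 = 20.9, mussels = 140/2.5 = 56.
Ranked: abalone > turban snails > clams > mussels > sea urchins.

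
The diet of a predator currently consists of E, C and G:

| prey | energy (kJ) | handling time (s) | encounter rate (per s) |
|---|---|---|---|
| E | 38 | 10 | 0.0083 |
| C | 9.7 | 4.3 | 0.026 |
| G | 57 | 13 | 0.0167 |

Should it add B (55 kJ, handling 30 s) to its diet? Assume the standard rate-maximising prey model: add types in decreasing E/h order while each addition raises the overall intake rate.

Intake rate on the current diet: R = (0.0083×38 + 0.026×9.7 + 0.0167×57) / (1 + 0.0083×10 + 0.026×4.3 + 0.0167×13) = 1.519/1.412 = 1.076 kJ/s.
Profitability of B: 55/30 = 1.833 kJ/s.
1.833 > 1.076, so adding B raises the average — include it.

Yes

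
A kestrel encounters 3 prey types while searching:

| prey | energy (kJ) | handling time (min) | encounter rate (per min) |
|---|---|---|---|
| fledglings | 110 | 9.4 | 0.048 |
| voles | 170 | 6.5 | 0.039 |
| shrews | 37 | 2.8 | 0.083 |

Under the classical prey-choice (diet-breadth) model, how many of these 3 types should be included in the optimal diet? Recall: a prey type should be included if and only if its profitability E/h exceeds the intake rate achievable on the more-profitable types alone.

3

E/h in descending order: voles 26.2, shrews 13.2, fledglings 11.7 kJ/min. The optimal diet is the largest prefix of this list for which every included type satisfies E_i/h_i > R on the types above it.
Rate on top 1: 5.289. shrews: 13.2 > 5.289 → include.
Rate on top 2: 6.529. fledglings: 11.7 > 6.529 → include.
Optimal diet: voles, shrews, fledglings — 3 of 3 types.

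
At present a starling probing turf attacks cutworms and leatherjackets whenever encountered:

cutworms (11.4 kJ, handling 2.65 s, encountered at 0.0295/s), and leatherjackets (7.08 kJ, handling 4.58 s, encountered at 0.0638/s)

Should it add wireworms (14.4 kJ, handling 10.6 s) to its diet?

Intake rate on the current diet: R = (0.0295×11.4 + 0.0638×7.08) / (1 + 0.0295×2.65 + 0.0638×4.58) = 0.788/1.37 = 0.575 kJ/s.
wireworms: E/h = 14.4/10.6 = 1.358 kJ/s.
1.358 > 0.575, so adding wireworms raises the average — include it.

Yes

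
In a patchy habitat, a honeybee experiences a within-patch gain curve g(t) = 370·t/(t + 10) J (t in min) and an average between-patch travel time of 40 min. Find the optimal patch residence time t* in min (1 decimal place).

20.0 min

Optimal t* satisfies g'(t*) = g(t*)/(T + t*).
g'(t) = 370·10/(t + 10)². Setting 370·10/(t+10)² = 370t/[(t+10)(40+t)] gives 10(40+t) = t(t+10), so t² = 10×40 = 400.
t* = √400 = 20 min.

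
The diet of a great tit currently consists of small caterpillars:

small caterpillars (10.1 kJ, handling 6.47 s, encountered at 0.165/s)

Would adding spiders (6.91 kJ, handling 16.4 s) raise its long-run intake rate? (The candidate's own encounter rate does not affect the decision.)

Current rate: (0.165×10.1)/(1 + 0.165×6.47) = 0.806 kJ/s.
Profitability of spiders: 6.91/16.4 = 0.4213 kJ/s.
Since 0.4213 < R, time spent handling spiders is better spent searching.

No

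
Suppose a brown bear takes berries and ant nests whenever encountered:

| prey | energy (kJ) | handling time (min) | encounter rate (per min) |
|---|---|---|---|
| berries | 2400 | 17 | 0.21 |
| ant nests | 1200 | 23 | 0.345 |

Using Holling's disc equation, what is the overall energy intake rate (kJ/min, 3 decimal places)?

73.411 kJ/min

R = (0.21×2400 + 0.345×1200) / (1 + 0.21×17 + 0.345×23) = 918/12.5 = 73.41 kJ/min.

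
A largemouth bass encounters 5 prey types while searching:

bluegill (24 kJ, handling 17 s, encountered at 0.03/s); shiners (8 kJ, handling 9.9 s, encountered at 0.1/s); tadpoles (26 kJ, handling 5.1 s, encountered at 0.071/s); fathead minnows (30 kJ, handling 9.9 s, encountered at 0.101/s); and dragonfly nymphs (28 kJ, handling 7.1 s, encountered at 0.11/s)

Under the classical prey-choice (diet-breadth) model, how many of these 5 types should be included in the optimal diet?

3

E/h in descending order: tadpoles 5.1, dragonfly nymphs 3.94, fathead minnows 3.03, bluegill 1.41, shiners 0.808 kJ/s. The optimal diet is the largest prefix of this list for which every included type satisfies E_i/h_i > R on the types above it.
Rate on top 1: 1.355. dragonfly nymphs: 3.94 > 1.355 → include.
Rate on top 2: 2.299. fathead minnows: 3.03 > 2.299 → include.
Rate on top 3: 2.531. bluegill: 1.41 < 2.531 → exclude; stop.
Optimal diet: tadpoles, dragonfly nymphs, fathead minnows — 3 of 5 types.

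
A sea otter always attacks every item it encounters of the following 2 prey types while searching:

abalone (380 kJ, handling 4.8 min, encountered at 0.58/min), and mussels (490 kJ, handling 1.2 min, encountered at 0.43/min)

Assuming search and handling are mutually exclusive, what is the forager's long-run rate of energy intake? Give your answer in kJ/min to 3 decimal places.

100.256 kJ/min

R = (0.58×380 + 0.43×490) / (1 + 0.58×4.8 + 0.43×1.2) = 431.1/4.3 = 100.3 kJ/min.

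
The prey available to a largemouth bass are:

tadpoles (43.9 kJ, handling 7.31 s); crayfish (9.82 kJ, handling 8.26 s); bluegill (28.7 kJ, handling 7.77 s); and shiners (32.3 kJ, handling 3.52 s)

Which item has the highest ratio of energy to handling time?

In descending order of E/h:
shiners: 32.3/3.52 = 9.18 kJ/s
tadpoles: 43.9/7.31 = 6.01 kJ/s
bluegill: 28.7/7.77 = 3.69 kJ/s
crayfish: 9.82/8.26 = 1.19 kJ/s

shiners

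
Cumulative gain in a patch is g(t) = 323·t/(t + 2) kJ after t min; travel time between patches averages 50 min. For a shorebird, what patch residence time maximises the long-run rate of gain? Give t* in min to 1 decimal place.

10.0 min

By the marginal value theorem, leave when the instantaneous gain rate g'(t) equals the habitat-wide average g(t)/(T + t).
g'(t) = 323·2/(t + 2)². Setting 323·2/(t+2)² = 323t/[(t+2)(50+t)] gives 2(50+t) = t(t+2), so t² = 2×50 = 100.
t* = √100 = 10 min.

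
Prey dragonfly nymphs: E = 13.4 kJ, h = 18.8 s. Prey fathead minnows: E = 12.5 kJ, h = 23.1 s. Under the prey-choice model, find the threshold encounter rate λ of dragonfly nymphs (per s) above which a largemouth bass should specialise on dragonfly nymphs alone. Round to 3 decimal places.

0.168 per s

The zero-one rule: include fathead minnows iff E₂/h₂ > λE₁/(1+λh₁). Equality gives the switch point.
λE₁h₂ = E₂ + λE₂h₁ ⇒ λ = E₂/(E₁h₂ − E₂h₁) = 12.5/(309.5 − 235) = 0.1677 per s.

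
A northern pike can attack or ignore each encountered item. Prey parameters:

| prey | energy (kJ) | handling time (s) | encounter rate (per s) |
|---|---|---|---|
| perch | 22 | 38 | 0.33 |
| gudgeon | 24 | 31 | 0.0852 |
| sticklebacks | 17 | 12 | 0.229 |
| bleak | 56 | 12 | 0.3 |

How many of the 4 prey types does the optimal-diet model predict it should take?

1

E/h in descending order: bleak 4.67, sticklebacks 1.42, gudgeon 0.774, perch 0.579 kJ/s. The optimal diet is the largest prefix of this list for which every included type satisfies E_i/h_i > R on the types above it.
Rate on top 1: 3.652. sticklebacks: 1.42 < 3.652 → exclude; stop.
Optimal diet: bleak — 1 of 4 types.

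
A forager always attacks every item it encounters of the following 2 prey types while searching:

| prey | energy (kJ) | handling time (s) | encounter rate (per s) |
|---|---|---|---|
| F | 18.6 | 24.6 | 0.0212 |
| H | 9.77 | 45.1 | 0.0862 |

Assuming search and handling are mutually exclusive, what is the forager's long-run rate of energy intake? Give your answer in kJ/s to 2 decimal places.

0.23 kJ/s

Energy encountered per unit search time: 0.0212×18.6 + 0.0862×9.77 = 1.236 kJ/s.
Handling time per unit search time: 0.0212×24.6 + 0.0862×45.1 = 4.409.
Rate = 1.236/(1 + 4.409) = 0.2286 kJ/s.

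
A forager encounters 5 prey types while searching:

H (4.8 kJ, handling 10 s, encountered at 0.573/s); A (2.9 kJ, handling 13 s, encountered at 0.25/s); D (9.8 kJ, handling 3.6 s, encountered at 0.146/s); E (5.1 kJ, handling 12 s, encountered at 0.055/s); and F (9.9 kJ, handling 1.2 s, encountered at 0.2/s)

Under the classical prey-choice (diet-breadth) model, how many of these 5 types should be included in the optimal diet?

2

Rank by E/h (kJ/s): F 8.25, D 2.72, H 0.48, E 0.425, A 0.223. Include each in turn until the next type's E/h falls below the running intake rate.
Rate on top 1: 1.597. D: 2.72 > 1.597 → include.
Rate on top 2: 1.932. H: 0.48 < 1.932 → exclude; stop.
Optimal diet: F, D — 2 of 5 types.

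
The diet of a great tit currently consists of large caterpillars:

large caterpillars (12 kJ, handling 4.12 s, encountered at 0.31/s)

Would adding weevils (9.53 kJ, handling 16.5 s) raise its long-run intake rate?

No

Current rate: (0.31×12)/(1 + 0.31×4.12) = 1.634 kJ/s.
weevils: E/h = 9.53/16.5 = 0.5776 kJ/s.
0.5776 < 1.634, so adding weevils would lower the average — exclude it.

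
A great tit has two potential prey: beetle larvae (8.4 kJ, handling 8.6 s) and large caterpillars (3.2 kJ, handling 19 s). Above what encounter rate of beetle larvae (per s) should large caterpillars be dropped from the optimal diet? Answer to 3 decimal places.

0.024 per s

The zero-one rule: include large caterpillars iff E₂/h₂ > λE₁/(1+λh₁). Equality gives the switch point.
λE₁h₂ = E₂ + λE₂h₁ ⇒ λ = E₂/(E₁h₂ − E₂h₁) = 3.2/(159.6 − 27.52) = 0.02423 per s.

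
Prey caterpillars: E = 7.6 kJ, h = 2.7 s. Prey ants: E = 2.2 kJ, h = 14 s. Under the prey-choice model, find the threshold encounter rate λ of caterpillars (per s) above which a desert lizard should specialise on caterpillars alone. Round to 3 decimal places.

0.022 per s

The zero-one rule: include ants iff E₂/h₂ > λE₁/(1+λh₁). Equality gives the switch point.
λE₁h₂ = E₂ + λE₂h₁ ⇒ λ = E₂/(E₁h₂ − E₂h₁) = 2.2/(106.4 − 5.94) = 0.0219 per s.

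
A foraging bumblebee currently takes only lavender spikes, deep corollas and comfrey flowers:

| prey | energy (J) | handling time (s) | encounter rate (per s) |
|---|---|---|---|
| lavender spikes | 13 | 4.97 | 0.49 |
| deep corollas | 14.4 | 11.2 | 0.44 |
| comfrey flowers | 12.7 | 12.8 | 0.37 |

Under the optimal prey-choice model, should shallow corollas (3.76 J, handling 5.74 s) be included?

Current rate: (0.49×13 + 0.44×14.4 + 0.37×12.7)/(1 + 0.49×4.97 + 0.44×11.2 + 0.37×12.8) = 1.329 J/s.
shallow corollas: E/h = 3.76/5.74 = 0.6551 J/s.
Since 0.6551 < R, time spent handling shallow corollas is better spent searching.

No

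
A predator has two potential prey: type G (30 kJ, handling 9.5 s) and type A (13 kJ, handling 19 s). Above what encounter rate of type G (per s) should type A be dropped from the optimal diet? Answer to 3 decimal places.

0.029 per s

The zero-one rule: include type A iff E₂/h₂ > λE₁/(1+λh₁). Equality gives the switch point.
λE₁h₂ = E₂ + λE₂h₁ ⇒ λ = E₂/(E₁h₂ − E₂h₁) = 13/(570 − 123.5) = 0.02912 per s.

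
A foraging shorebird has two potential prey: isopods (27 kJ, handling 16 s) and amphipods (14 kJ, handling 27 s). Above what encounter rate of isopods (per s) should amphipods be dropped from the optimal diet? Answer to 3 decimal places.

0.028 per s

At the threshold, the rate on isopods alone equals the profitability of amphipods: λ·27/(1 + λ·16) = 14/27 = 0.5185.
Rearranging, λ(27 − 0.5185×16) = 0.5185, so λ = 0.5185/18.7 = 0.02772 per s.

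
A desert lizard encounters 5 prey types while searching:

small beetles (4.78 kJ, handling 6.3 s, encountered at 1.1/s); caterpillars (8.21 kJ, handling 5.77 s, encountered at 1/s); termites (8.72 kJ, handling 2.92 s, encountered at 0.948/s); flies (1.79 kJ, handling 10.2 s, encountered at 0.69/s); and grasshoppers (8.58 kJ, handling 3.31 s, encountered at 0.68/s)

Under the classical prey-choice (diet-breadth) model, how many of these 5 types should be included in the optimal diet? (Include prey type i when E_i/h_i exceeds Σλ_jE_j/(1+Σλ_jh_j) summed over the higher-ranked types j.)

Rank by E/h (kJ/s): termites 2.99, grasshoppers 2.59, caterpillars 1.42, small beetles 0.759, flies 0.175. Include each in turn until the next type's E/h falls below the running intake rate.
Rate on top 1: 2.194. grasshoppers: 2.59 > 2.194 → include.
Rate on top 2: 2.343. caterpillars: 1.42 < 2.343 → exclude; stop.
Optimal diet: termites, grasshoppers — 2 of 5 types.

2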